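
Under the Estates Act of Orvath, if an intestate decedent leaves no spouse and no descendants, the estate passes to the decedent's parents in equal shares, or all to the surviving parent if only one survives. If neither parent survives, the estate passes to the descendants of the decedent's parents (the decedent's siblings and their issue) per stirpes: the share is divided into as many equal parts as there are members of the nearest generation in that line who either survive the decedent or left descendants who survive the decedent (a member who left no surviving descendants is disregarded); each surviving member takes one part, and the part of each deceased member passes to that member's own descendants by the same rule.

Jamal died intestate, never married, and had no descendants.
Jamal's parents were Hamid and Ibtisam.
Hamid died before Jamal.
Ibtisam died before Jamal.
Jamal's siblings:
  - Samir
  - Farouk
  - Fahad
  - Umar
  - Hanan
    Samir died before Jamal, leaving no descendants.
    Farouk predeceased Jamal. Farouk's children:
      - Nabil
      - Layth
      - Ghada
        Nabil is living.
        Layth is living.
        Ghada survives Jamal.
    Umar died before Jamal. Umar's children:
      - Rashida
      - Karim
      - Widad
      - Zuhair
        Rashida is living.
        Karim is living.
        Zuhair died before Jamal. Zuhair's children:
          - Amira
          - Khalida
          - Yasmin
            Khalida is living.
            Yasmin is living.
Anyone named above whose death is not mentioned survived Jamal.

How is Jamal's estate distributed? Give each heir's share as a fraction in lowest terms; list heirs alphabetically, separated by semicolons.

Neither parent survives and there are no descendants, so the estate passes to Jamal's siblings and their issue per stirpes.
Samir left no surviving issue, so that branch lapses and is disregarded.
The estate is divided into 4 equal shares of 1/4 among Farouk, Fahad, Umar, Hanan.
Farouk predeceased; the 1/4 allotted to Farouk's branch passes to Farouk's issue by representation.
The 1/4 is divided into 3 equal shares of 1/12 among Nabil, Layth, Ghada.
Nabil is living and takes 1/12.
Layth is living and takes 1/12.
Ghada is living and takes 1/12.
Fahad is living and takes 1/4.
Umar predeceased; the 1/4 allotted to Umar's branch passes to Umar's issue by representation.
The 1/4 is divided into 4 equal shares of 1/16 among Rashida, Karim, Widad, Zuhair.
Rashida is living and takes 1/16.
Karim is living and takes 1/16.
Widad is living and takes 1/16.
Zuhair predeceased; the 1/16 allotted to Zuhair's branch passes to Zuhair's issue by representation.
The 1/16 is divided into 3 equal shares of 1/48 among Amira, Khalida, Yasmin.
Amira is living and takes 1/48.
Khalida is living and takes 1/48.
Yasmin is living and takes 1/48.
Hanan is living and takes 1/4.

Amira 1/48; Fahad 1/4; Ghada 1/12; Hanan 1/4; Karim 1/16; Khalida 1/48; Layth 1/12; Nabil 1/12; Rashida 1/16; Widad 1/16; Yasmin 1/48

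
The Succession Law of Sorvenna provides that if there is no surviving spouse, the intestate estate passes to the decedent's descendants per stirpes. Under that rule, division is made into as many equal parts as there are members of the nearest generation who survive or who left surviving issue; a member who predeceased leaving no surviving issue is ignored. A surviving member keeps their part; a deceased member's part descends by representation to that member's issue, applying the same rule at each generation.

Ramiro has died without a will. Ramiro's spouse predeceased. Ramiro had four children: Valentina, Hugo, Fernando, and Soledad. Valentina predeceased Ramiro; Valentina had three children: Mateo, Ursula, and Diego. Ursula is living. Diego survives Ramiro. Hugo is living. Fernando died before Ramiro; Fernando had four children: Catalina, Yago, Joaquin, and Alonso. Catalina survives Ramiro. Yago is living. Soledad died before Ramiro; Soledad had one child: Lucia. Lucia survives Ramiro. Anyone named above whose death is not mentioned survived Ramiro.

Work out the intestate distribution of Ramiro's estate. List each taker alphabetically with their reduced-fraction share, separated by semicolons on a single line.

Alonso 1/16; Catalina 1/16; Diego 1/12; Hugo 1/4; Joaquin 1/16; Lucia 1/4; Mateo 1/12; Ursula 1/12; Yago 1/16

There is no surviving spouse, so the entire estate passes to Ramiro's descendants per stirpes.
The estate is divided into 4 equal shares of 1/4 among Valentina, Hugo, Fernando, Soledad.
Valentina predeceased; the 1/4 allotted to Valentina's branch passes to Valentina's issue by representation.
The 1/4 is divided into 3 equal shares of 1/12 among Mateo, Ursula, Diego.
Mateo is living and takes 1/12.
Ursula is living and takes 1/12.
Diego is living and takes 1/12.
Hugo is living and takes 1/4.
Fernando predeceased; the 1/4 allotted to Fernando's branch passes to Fernando's issue by representation.
The 1/4 is divided into 4 equal shares of 1/16 among Catalina, Yago, Joaquin, Alonso.
Catalina is living and takes 1/16.
Yago is living and takes 1/16.
Joaquin is living and takes 1/16.
Alonso is living and takes 1/16.
Soledad predeceased; the 1/4 allotted to Soledad's branch passes to Soledad's issue by representation.
Lucia is the sole taker at this level and receives the full 1/4.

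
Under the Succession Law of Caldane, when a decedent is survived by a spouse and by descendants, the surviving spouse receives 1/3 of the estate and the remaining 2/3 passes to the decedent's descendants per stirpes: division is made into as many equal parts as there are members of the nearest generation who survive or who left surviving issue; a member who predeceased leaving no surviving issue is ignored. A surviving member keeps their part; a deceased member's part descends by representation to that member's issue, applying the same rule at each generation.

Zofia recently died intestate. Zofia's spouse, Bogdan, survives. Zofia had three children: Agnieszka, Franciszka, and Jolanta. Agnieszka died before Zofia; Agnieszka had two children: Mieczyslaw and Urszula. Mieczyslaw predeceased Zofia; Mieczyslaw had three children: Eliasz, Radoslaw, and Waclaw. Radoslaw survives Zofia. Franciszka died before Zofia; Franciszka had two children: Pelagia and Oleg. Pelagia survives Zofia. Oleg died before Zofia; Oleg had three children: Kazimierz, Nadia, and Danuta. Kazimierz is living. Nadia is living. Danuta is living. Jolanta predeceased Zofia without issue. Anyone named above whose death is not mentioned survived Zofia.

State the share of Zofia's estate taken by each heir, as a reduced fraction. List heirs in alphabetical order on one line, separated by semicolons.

Bogdan, as surviving spouse, takes 1/3.
The remaining 2/3 passes to Zofia's descendants per stirpes.
Jolanta left no surviving issue, so that branch lapses and is disregarded.
The 2/3 is divided into 2 equal shares of 1/3 among Agnieszka, Franciszka.
Agnieszka predeceased; the 1/3 allotted to Agnieszka's branch passes to Agnieszka's issue by representation.
The 1/3 is divided into 2 equal shares of 1/6 among Mieczyslaw, Urszula.
Mieczyslaw predeceased; the 1/6 allotted to Mieczyslaw's branch passes to Mieczyslaw's issue by representation.
The 1/6 is divided into 3 equal shares of 1/18 among Eliasz, Radoslaw, Waclaw.
Eliasz is living and takes 1/18.
Radoslaw is living and takes 1/18.
Waclaw is living and takes 1/18.
Urszula is living and takes 1/6.
Franciszka predeceased; the 1/3 allotted to Franciszka's branch passes to Franciszka's issue by representation.
The 1/3 is divided into 2 equal shares of 1/6 among Pelagia, Oleg.
Pelagia is living and takes 1/6.
Oleg predeceased; the 1/6 allotted to Oleg's branch passes to Oleg's issue by representation.
The 1/6 is divided into 3 equal shares of 1/18 among Kazimierz, Nadia, Danuta.
Kazimierz is living and takes 1/18.
Nadia is living and takes 1/18.
Danuta is living and takes 1/18.

Bogdan 1/3; Danuta 1/18; Eliasz 1/18; Kazimierz 1/18; Nadia 1/18; Pelagia 1/6; Radoslaw 1/18; Urszula 1/6; Waclaw 1/18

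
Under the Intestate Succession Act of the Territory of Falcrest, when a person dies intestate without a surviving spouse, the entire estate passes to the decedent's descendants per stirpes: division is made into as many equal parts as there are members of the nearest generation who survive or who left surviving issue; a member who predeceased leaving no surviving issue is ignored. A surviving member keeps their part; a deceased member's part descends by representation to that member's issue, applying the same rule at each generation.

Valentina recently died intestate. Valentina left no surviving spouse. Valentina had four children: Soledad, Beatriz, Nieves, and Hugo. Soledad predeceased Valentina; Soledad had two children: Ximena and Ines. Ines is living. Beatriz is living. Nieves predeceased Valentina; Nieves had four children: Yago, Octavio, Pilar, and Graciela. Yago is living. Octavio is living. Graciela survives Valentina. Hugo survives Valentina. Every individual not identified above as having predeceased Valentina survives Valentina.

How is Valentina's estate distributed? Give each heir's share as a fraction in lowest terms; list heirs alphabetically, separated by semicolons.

Beatriz 1/4; Graciela 1/16; Hugo 1/4; Ines 1/8; Octavio 1/16; Pilar 1/16; Ximena 1/8; Yago 1/16

There is no surviving spouse, so the entire estate passes to Valentina's descendants per stirpes.
The estate is divided into 4 equal shares of 1/4 among Soledad, Beatriz, Nieves, Hugo.
Soledad predeceased; the 1/4 allotted to Soledad's branch passes to Soledad's issue by representation.
The 1/4 is divided into 2 equal shares of 1/8 among Ximena, Ines.
Ximena is living and takes 1/8.
Ines is living and takes 1/8.
Beatriz is living and takes 1/4.
Nieves predeceased; the 1/4 allotted to Nieves's branch passes to Nieves's issue by representation.
The 1/4 is divided into 4 equal shares of 1/16 among Yago, Octavio, Pilar, Graciela.
Yago is living and takes 1/16.
Octavio is living and takes 1/16.
Pilar is living and takes 1/16.
Graciela is living and takes 1/16.
Hugo is living and takes 1/4.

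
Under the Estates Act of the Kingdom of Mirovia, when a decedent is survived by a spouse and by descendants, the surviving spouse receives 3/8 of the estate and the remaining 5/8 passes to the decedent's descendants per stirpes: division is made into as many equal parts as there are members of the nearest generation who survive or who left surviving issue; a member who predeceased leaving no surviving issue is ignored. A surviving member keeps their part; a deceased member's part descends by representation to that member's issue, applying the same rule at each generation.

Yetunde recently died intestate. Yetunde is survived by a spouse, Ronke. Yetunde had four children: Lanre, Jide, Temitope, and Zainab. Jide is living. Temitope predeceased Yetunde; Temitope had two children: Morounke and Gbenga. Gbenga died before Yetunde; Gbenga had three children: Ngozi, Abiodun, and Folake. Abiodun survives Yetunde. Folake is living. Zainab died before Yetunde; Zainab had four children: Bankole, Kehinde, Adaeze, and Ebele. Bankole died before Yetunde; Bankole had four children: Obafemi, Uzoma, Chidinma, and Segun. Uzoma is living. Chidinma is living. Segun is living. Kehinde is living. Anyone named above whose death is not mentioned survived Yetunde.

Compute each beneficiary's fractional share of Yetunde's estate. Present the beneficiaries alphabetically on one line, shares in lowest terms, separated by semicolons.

Abiodun 5/192; Adaeze 5/128; Chidinma 5/512; Ebele 5/128; Folake 5/192; Jide 5/32; Kehinde 5/128; Lanre 5/32; Morounke 5/64; Ngozi 5/192; Obafemi 5/512; Ronke 3/8; Segun 5/512; Uzoma 5/512

Ronke, as surviving spouse, takes 3/8.
The remaining 5/8 passes to Yetunde's descendants per stirpes.
The 5/8 is divided into 4 equal shares of 5/32 among Lanre, Jide, Temitope, Zainab.
Lanre is living and takes 5/32.
Jide is living and takes 5/32.
Temitope predeceased; the 5/32 allotted to Temitope's branch passes to Temitope's issue by representation.
The 5/32 is divided into 2 equal shares of 5/64 among Morounke, Gbenga.
Morounke is living and takes 5/64.
Gbenga predeceased; the 5/64 allotted to Gbenga's branch passes to Gbenga's issue by representation.
The 5/64 is divided into 3 equal shares of 5/192 among Ngozi, Abiodun, Folake.
Ngozi is living and takes 5/192.
Abiodun is living and takes 5/192.
Folake is living and takes 5/192.
Zainab predeceased; the 5/32 allotted to Zainab's branch passes to Zainab's issue by representation.
The 5/32 is divided into 4 equal shares of 5/128 among Bankole, Kehinde, Adaeze, Ebele.
Bankole predeceased; the 5/128 allotted to Bankole's branch passes to Bankole's issue by representation.
The 5/128 is divided into 4 equal shares of 5/512 among Obafemi, Uzoma, Chidinma, Segun.
Obafemi is living and takes 5/512.
Uzoma is living and takes 5/512.
Chidinma is living and takes 5/512.
Segun is living and takes 5/512.
Kehinde is living and takes 5/128.
Adaeze is living and takes 5/128.
Ebele is living and takes 5/128.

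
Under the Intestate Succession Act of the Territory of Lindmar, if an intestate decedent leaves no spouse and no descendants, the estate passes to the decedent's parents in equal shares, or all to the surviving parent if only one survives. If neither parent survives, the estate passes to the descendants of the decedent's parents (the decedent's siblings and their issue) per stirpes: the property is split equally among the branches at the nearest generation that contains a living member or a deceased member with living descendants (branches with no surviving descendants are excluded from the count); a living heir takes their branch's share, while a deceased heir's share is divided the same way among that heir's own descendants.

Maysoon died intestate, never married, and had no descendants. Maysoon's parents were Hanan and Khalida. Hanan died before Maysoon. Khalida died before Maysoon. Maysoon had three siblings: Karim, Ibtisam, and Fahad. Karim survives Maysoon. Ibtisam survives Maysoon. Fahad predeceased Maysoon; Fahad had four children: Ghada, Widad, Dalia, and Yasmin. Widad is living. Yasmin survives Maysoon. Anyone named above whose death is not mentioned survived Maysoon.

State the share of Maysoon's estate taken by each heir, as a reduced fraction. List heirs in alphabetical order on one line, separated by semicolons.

Neither parent survives and there are no descendants, so the estate passes to Maysoon's siblings and their issue per stirpes.
The estate is divided into 3 equal shares of 1/3 among Karim, Ibtisam, Fahad.
Karim is living and takes 1/3.
Ibtisam is living and takes 1/3.
Fahad predeceased; the 1/3 allotted to Fahad's branch passes to Fahad's issue by representation.
The 1/3 is divided into 4 equal shares of 1/12 among Ghada, Widad, Dalia, Yasmin.
Ghada is living and takes 1/12.
Widad is living and takes 1/12.
Dalia is living and takes 1/12.
Yasmin is living and takes 1/12.

Dalia 1/12; Ghada 1/12; Ibtisam 1/3; Karim 1/3; Widad 1/12; Yasmin 1/12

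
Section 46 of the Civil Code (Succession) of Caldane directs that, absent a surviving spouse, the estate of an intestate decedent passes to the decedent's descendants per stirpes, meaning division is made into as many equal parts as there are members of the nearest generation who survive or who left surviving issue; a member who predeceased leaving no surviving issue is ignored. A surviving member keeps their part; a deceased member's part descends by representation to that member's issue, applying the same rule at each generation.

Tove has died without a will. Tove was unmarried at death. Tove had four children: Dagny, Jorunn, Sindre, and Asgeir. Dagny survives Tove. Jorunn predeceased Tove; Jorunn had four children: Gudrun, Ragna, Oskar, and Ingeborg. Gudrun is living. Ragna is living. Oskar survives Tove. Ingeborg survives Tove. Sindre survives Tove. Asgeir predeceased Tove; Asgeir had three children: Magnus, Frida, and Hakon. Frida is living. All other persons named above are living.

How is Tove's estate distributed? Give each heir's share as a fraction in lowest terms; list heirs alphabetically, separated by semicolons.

There is no surviving spouse, so the entire estate passes to Tove's descendants per stirpes.
The estate is divided into 4 equal shares of 1/4 among Dagny, Jorunn, Sindre, Asgeir.
Dagny is living and takes 1/4.
Jorunn predeceased; the 1/4 allotted to Jorunn's branch passes to Jorunn's issue by representation.
The 1/4 is divided into 4 equal shares of 1/16 among Gudrun, Ragna, Oskar, Ingeborg.
Gudrun is living and takes 1/16.
Ragna is living and takes 1/16.
Oskar is living and takes 1/16.
Ingeborg is living and takes 1/16.
Sindre is living and takes 1/4.
Asgeir predeceased; the 1/4 allotted to Asgeir's branch passes to Asgeir's issue by representation.
The 1/4 is divided into 3 equal shares of 1/12 among Magnus, Frida, Hakon.
Magnus is living and takes 1/12.
Frida is living and takes 1/12.
Hakon is living and takes 1/12.

Dagny 1/4; Frida 1/12; Gudrun 1/16; Hakon 1/12; Ingeborg 1/16; Magnus 1/12; Oskar 1/16; Ragna 1/16; Sindre 1/4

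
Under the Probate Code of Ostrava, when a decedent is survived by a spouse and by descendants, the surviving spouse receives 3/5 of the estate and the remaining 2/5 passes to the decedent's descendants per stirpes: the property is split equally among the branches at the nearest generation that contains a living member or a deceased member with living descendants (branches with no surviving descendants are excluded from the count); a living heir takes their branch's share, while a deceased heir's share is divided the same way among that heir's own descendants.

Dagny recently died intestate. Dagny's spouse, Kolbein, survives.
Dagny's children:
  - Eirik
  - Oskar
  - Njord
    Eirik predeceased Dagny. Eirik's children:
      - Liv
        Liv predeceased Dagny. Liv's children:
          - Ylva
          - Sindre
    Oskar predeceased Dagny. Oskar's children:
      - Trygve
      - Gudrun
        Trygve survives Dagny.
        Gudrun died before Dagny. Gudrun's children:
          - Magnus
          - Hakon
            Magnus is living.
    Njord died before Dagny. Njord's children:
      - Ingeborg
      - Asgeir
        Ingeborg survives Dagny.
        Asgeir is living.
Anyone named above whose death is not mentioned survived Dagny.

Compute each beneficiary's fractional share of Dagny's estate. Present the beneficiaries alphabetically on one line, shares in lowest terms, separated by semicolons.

Kolbein, as surviving spouse, takes 3/5.
The remaining 2/5 passes to Dagny's descendants per stirpes.
The 2/5 is divided into 3 equal shares of 2/15 among Eirik, Oskar, Njord.
Eirik predeceased; the 2/15 allotted to Eirik's branch passes to Eirik's issue by representation.
Liv's line is the sole branch at this level, so the full 2/15 passes to Liv's issue by representation.
The 2/15 is divided into 2 equal shares of 1/15 among Ylva, Sindre.
Ylva is living and takes 1/15.
Sindre is living and takes 1/15.
Oskar predeceased; the 2/15 allotted to Oskar's branch passes to Oskar's issue by representation.
The 2/15 is divided into 2 equal shares of 1/15 among Trygve, Gudrun.
Trygve is living and takes 1/15.
Gudrun predeceased; the 1/15 allotted to Gudrun's branch passes to Gudrun's issue by representation.
The 1/15 is divided into 2 equal shares of 1/30 among Magnus, Hakon.
Magnus is living and takes 1/30.
Hakon is living and takes 1/30.
Njord predeceased; the 2/15 allotted to Njord's branch passes to Njord's issue by representation.
The 2/15 is divided into 2 equal shares of 1/15 among Ingeborg, Asgeir.
Ingeborg is living and takes 1/15.
Asgeir is living and takes 1/15.

Asgeir 1/15; Hakon 1/30; Ingeborg 1/15; Kolbein 3/5; Magnus 1/30; Sindre 1/15; Trygve 1/15; Ylva 1/15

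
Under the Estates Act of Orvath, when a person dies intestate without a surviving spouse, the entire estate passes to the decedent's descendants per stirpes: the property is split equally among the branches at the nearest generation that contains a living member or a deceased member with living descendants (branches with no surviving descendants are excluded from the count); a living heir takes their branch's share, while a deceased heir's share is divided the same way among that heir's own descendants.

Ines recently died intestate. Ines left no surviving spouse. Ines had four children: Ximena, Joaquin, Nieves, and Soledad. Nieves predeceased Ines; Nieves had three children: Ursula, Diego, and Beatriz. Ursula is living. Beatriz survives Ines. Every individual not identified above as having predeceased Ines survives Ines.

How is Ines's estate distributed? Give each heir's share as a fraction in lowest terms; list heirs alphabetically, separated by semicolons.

Beatriz 1/12; Diego 1/12; Joaquin 1/4; Soledad 1/4; Ursula 1/12; Ximena 1/4

There is no surviving spouse, so the entire estate passes to Ines's descendants per stirpes.
The estate is divided into 4 equal shares of 1/4 among Ximena, Joaquin, Nieves, Soledad.
Ximena is living and takes 1/4.
Joaquin is living and takes 1/4.
Nieves predeceased; the 1/4 allotted to Nieves's branch passes to Nieves's issue by representation.
The 1/4 is divided into 3 equal shares of 1/12 among Ursula, Diego, Beatriz.
Ursula is living and takes 1/12.
Diego is living and takes 1/12.
Beatriz is living and takes 1/12.
Soledad is living and takes 1/4.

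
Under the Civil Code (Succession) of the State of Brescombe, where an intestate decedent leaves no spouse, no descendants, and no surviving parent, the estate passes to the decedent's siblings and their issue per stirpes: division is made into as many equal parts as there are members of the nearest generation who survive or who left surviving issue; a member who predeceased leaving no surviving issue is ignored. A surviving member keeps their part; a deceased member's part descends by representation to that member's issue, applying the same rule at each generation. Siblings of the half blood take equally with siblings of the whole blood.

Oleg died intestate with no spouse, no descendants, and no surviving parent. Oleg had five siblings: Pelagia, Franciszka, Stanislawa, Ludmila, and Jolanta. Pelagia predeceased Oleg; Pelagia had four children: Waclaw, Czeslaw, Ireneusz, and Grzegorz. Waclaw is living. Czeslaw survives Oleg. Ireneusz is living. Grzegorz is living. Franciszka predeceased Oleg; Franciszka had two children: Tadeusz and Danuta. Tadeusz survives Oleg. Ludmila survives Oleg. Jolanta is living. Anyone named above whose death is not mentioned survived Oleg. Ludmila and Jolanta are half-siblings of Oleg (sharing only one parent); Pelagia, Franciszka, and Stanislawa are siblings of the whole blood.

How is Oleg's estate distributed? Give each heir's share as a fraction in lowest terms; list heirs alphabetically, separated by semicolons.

No spouse, descendants, or parent survives, so the estate passes to Oleg's siblings per stirpes.
Half-blood and whole-blood siblings take equally under the stated rule.
The estate is divided into 5 equal shares of 1/5 among Pelagia, Franciszka, Stanislawa, Ludmila, Jolanta.
Pelagia predeceased; the 1/5 allotted to Pelagia's branch passes to Pelagia's issue by representation.
The 1/5 is divided into 4 equal shares of 1/20 among Waclaw, Czeslaw, Ireneusz, Grzegorz.
Waclaw is living and takes 1/20.
Czeslaw is living and takes 1/20.
Ireneusz is living and takes 1/20.
Grzegorz is living and takes 1/20.
Franciszka predeceased; the 1/5 allotted to Franciszka's branch passes to Franciszka's issue by representation.
The 1/5 is divided into 2 equal shares of 1/10 among Tadeusz, Danuta.
Tadeusz is living and takes 1/10.
Danuta is living and takes 1/10.
Stanislawa is living and takes 1/5.
Ludmila is living and takes 1/5.
Jolanta is living and takes 1/5.

Czeslaw 1/20; Danuta 1/10; Grzegorz 1/20; Ireneusz 1/20; Jolanta 1/5; Ludmila 1/5; Stanislawa 1/5; Tadeusz 1/10; Waclaw 1/20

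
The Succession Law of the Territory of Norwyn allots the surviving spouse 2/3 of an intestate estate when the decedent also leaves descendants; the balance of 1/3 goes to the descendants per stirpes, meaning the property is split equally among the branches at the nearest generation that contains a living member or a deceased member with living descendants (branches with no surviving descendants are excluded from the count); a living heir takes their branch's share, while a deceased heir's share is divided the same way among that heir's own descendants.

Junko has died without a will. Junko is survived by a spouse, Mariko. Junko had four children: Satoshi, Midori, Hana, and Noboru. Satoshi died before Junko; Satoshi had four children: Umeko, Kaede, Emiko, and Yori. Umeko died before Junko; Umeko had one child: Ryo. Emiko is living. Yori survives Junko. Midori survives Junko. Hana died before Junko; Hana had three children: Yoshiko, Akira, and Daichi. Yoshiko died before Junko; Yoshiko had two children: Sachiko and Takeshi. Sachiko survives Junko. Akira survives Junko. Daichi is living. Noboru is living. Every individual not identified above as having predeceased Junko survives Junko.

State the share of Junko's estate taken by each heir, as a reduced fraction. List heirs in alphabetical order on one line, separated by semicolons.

Akira 1/36; Daichi 1/36; Emiko 1/48; Kaede 1/48; Mariko 2/3; Midori 1/12; Noboru 1/12; Ryo 1/48; Sachiko 1/72; Takeshi 1/72; Yori 1/48

Mariko, as surviving spouse, takes 2/3.
The remaining 1/3 passes to Junko's descendants per stirpes.
The 1/3 is divided into 4 equal shares of 1/12 among Satoshi, Midori, Hana, Noboru.
Satoshi predeceased; the 1/12 allotted to Satoshi's branch passes to Satoshi's issue by representation.
The 1/12 is divided into 4 equal shares of 1/48 among Umeko, Kaede, Emiko, Yori.
Umeko predeceased; the 1/48 allotted to Umeko's branch passes to Umeko's issue by representation.
Ryo is the sole taker at this level and receives the full 1/48.
Kaede is living and takes 1/48.
Emiko is living and takes 1/48.
Yori is living and takes 1/48.
Midori is living and takes 1/12.
Hana predeceased; the 1/12 allotted to Hana's branch passes to Hana's issue by representation.
The 1/12 is divided into 3 equal shares of 1/36 among Yoshiko, Akira, Daichi.
Yoshiko predeceased; the 1/36 allotted to Yoshiko's branch passes to Yoshiko's issue by representation.
The 1/36 is divided into 2 equal shares of 1/72 among Sachiko, Takeshi.
Sachiko is living and takes 1/72.
Takeshi is living and takes 1/72.
Akira is living and takes 1/36.
Daichi is living and takes 1/36.
Noboru is living and takes 1/12.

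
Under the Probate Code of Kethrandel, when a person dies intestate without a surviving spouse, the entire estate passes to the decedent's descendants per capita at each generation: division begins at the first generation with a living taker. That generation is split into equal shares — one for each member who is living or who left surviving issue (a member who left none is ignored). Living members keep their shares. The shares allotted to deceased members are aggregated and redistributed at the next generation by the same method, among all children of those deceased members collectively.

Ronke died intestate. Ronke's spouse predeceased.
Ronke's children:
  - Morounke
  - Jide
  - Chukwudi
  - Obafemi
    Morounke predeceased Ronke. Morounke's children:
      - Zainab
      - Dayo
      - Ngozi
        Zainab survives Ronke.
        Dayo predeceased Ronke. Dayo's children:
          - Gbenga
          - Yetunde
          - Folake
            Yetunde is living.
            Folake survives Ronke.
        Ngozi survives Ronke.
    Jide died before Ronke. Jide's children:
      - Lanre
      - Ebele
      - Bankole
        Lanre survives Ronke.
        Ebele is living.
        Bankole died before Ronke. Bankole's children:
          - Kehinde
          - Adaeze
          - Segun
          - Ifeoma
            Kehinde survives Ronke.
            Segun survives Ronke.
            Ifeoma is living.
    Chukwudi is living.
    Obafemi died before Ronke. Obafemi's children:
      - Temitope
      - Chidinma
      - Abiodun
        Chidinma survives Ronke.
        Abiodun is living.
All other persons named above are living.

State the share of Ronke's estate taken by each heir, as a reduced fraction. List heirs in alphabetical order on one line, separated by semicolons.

There is no surviving spouse, so the entire estate passes to Ronke's descendants per capita at each generation.
At generation 1 (Morounke, Jide, Chukwudi, Obafemi) there are 4 shares of (1)/4 = 1/4 each.
Living: Chukwudi — each takes 1/4.
Deceased: Morounke, Jide, and Obafemi. Their combined 3/4 is pooled and carried to generation 2.
At generation 2 (Zainab, Dayo, Ngozi, Lanre, Ebele, Bankole, Temitope, Chidinma, Abiodun) there are 9 shares of (3/4)/9 = 1/12 each.
Living: Zainab, Ngozi, Lanre, Ebele, Temitope, Chidinma, and Abiodun — each takes 1/12.
Deceased: Dayo and Bankole. Their combined 1/6 is pooled and carried to generation 3.
At generation 3 (Gbenga, Yetunde, Folake, Kehinde, Adaeze, Segun, Ifeoma) there are 7 shares of (1/6)/7 = 1/42 each.
Living: Gbenga, Yetunde, Folake, Kehinde, Adaeze, Segun, and Ifeoma — each takes 1/42.

Abiodun 1/12; Adaeze 1/42; Chidinma 1/12; Chukwudi 1/4; Ebele 1/12; Folake 1/42; Gbenga 1/42; Ifeoma 1/42; Kehinde 1/42; Lanre 1/12; Ngozi 1/12; Segun 1/42; Temitope 1/12; Yetunde 1/42; Zainab 1/12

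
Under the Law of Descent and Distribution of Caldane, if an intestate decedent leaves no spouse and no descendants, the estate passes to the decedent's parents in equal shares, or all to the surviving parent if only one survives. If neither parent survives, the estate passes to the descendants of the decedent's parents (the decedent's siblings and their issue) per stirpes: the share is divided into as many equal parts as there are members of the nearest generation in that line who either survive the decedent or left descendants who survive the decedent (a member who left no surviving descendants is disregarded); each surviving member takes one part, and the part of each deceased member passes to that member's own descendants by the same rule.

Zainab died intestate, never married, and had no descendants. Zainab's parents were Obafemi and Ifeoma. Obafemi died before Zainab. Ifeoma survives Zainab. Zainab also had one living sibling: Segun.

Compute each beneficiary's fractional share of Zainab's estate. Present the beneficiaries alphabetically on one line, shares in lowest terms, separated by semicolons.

Only one parent, Ifeoma, survives, so Ifeoma takes the entire estate. The siblings take nothing because a surviving parent has priority.

Ifeoma 1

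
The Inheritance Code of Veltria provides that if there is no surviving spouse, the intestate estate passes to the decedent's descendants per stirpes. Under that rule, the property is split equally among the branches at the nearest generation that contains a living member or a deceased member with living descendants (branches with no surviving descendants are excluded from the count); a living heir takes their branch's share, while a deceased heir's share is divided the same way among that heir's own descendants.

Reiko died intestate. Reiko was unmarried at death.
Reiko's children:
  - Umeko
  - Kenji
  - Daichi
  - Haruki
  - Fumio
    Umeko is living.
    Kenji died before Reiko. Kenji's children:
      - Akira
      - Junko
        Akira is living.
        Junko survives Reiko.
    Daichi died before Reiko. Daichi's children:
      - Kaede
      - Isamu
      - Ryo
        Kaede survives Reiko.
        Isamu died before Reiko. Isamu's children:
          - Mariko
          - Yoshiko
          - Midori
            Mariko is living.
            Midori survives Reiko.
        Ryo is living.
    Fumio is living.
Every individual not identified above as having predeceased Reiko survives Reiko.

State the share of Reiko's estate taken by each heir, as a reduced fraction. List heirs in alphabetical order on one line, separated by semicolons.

Akira 1/10; Fumio 1/5; Haruki 1/5; Junko 1/10; Kaede 1/15; Mariko 1/45; Midori 1/45; Ryo 1/15; Umeko 1/5; Yoshiko 1/45

There is no surviving spouse, so the entire estate passes to Reiko's descendants per stirpes.
The estate is divided into 5 equal shares of 1/5 among Umeko, Kenji, Daichi, Haruki, Fumio.
Umeko is living and takes 1/5.
Kenji predeceased; the 1/5 allotted to Kenji's branch passes to Kenji's issue by representation.
The 1/5 is divided into 2 equal shares of 1/10 among Akira, Junko.
Akira is living and takes 1/10.
Junko is living and takes 1/10.
Daichi predeceased; the 1/5 allotted to Daichi's branch passes to Daichi's issue by representation.
The 1/5 is divided into 3 equal shares of 1/15 among Kaede, Isamu, Ryo.
Kaede is living and takes 1/15.
Isamu predeceased; the 1/15 allotted to Isamu's branch passes to Isamu's issue by representation.
The 1/15 is divided into 3 equal shares of 1/45 among Mariko, Yoshiko, Midori.
Mariko is living and takes 1/45.
Yoshiko is living and takes 1/45.
Midori is living and takes 1/45.
Ryo is living and takes 1/15.
Haruki is living and takes 1/5.
Fumio is living and takes 1/5.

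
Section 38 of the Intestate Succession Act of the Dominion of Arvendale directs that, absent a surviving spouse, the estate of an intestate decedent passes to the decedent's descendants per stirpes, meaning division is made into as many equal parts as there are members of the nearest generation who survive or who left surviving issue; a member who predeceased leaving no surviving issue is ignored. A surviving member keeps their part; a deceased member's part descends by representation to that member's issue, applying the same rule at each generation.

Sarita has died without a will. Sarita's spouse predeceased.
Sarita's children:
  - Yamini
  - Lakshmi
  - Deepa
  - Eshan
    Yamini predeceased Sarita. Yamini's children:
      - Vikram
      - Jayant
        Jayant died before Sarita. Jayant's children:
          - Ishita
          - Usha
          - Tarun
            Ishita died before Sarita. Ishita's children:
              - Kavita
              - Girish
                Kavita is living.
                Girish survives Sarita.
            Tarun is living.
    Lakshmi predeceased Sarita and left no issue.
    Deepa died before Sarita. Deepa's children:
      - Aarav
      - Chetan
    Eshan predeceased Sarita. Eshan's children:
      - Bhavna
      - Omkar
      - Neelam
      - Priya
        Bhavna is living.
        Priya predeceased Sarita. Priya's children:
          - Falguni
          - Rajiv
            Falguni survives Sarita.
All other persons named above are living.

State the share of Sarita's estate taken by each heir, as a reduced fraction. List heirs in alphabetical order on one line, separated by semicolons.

There is no surviving spouse, so the entire estate passes to Sarita's descendants per stirpes.
Lakshmi left no surviving issue, so that branch lapses and is disregarded.
The estate is divided into 3 equal shares of 1/3 among Yamini, Deepa, Eshan.
Yamini predeceased; the 1/3 allotted to Yamini's branch passes to Yamini's issue by representation.
The 1/3 is divided into 2 equal shares of 1/6 among Vikram, Jayant.
Vikram is living and takes 1/6.
Jayant predeceased; the 1/6 allotted to Jayant's branch passes to Jayant's issue by representation.
The 1/6 is divided into 3 equal shares of 1/18 among Ishita, Usha, Tarun.
Ishita predeceased; the 1/18 allotted to Ishita's branch passes to Ishita's issue by representation.
The 1/18 is divided into 2 equal shares of 1/36 among Kavita, Girish.
Kavita is living and takes 1/36.
Girish is living and takes 1/36.
Usha is living and takes 1/18.
Tarun is living and takes 1/18.
Deepa predeceased; the 1/3 allotted to Deepa's branch passes to Deepa's issue by representation.
The 1/3 is divided into 2 equal shares of 1/6 among Aarav, Chetan.
Aarav is living and takes 1/6.
Chetan is living and takes 1/6.
Eshan predeceased; the 1/3 allotted to Eshan's branch passes to Eshan's issue by representation.
The 1/3 is divided into 4 equal shares of 1/12 among Bhavna, Omkar, Neelam, Priya.
Bhavna is living and takes 1/12.
Omkar is living and takes 1/12.
Neelam is living and takes 1/12.
Priya predeceased; the 1/12 allotted to Priya's branch passes to Priya's issue by representation.
The 1/12 is divided into 2 equal shares of 1/24 among Falguni, Rajiv.
Falguni is living and takes 1/24.
Rajiv is living and takes 1/24.

Aarav 1/6; Bhavna 1/12; Chetan 1/6; Falguni 1/24; Girish 1/36; Kavita 1/36; Neelam 1/12; Omkar 1/12; Rajiv 1/24; Tarun 1/18; Usha 1/18; Vikram 1/6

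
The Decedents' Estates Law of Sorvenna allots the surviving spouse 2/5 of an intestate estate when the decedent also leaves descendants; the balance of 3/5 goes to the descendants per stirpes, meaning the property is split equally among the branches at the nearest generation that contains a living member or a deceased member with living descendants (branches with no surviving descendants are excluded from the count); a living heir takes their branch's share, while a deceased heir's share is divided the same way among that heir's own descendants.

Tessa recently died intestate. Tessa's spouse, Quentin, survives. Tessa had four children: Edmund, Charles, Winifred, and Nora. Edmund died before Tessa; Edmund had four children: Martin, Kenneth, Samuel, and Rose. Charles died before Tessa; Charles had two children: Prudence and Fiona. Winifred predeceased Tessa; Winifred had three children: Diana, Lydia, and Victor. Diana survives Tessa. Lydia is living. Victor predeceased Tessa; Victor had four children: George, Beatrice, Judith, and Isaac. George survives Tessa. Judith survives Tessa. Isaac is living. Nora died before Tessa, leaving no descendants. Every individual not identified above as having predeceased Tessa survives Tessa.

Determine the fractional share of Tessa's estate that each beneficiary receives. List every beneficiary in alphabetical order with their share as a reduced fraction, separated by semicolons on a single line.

Quentin, as surviving spouse, takes 2/5.
The remaining 3/5 passes to Tessa's descendants per stirpes.
Nora left no surviving issue, so that branch lapses and is disregarded.
The 3/5 is divided into 3 equal shares of 1/5 among Edmund, Charles, Winifred.
Edmund predeceased; the 1/5 allotted to Edmund's branch passes to Edmund's issue by representation.
The 1/5 is divided into 4 equal shares of 1/20 among Martin, Kenneth, Samuel, Rose.
Martin is living and takes 1/20.
Kenneth is living and takes 1/20.
Samuel is living and takes 1/20.
Rose is living and takes 1/20.
Charles predeceased; the 1/5 allotted to Charles's branch passes to Charles's issue by representation.
The 1/5 is divided into 2 equal shares of 1/10 among Prudence, Fiona.
Prudence is living and takes 1/10.
Fiona is living and takes 1/10.
Winifred predeceased; the 1/5 allotted to Winifred's branch passes to Winifred's issue by representation.
The 1/5 is divided into 3 equal shares of 1/15 among Diana, Lydia, Victor.
Diana is living and takes 1/15.
Lydia is living and takes 1/15.
Victor predeceased; the 1/15 allotted to Victor's branch passes to Victor's issue by representation.
The 1/15 is divided into 4 equal shares of 1/60 among George, Beatrice, Judith, Isaac.
George is living and takes 1/60.
Beatrice is living and takes 1/60.
Judith is living and takes 1/60.
Isaac is living and takes 1/60.

Beatrice 1/60; Diana 1/15; Fiona 1/10; George 1/60; Isaac 1/60; Judith 1/60; Kenneth 1/20; Lydia 1/15; Martin 1/20; Prudence 1/10; Quentin 2/5; Rose 1/20; Samuel 1/20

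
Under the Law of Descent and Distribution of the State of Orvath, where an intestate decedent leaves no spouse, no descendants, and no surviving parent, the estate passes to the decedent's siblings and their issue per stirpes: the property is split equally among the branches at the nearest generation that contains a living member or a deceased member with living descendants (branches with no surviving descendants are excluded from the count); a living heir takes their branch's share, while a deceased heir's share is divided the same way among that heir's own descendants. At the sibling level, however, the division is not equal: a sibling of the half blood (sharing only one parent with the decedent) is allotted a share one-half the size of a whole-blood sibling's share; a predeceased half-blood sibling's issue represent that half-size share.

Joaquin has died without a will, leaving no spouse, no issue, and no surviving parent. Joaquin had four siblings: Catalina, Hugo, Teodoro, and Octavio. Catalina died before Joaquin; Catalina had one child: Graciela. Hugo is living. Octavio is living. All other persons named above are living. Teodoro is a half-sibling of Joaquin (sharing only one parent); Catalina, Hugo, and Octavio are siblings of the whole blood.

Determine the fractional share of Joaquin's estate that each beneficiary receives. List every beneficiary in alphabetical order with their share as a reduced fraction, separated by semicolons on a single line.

Graciela 2/7; Hugo 2/7; Octavio 2/7; Teodoro 1/7

No spouse, descendants, or parent survives, so the estate passes to Joaquin's siblings per stirpes.
Half-blood siblings count for one-half the weight of whole-blood siblings at the initial division.
Dividing 1 in proportion to weights (total weight 7/2): Catalina (weight 1) → 2/7; Hugo (weight 1) → 2/7; Teodoro (weight 1/2) → 1/7; Octavio (weight 1) → 2/7.
Catalina predeceased; the 2/7 allotted to Catalina's branch passes to Catalina's issue by representation.
Graciela is the sole taker at this level and receives the full 2/7.
Hugo is living and takes 2/7.
Teodoro is living and takes 1/7.
Octavio is living and takes 2/7.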